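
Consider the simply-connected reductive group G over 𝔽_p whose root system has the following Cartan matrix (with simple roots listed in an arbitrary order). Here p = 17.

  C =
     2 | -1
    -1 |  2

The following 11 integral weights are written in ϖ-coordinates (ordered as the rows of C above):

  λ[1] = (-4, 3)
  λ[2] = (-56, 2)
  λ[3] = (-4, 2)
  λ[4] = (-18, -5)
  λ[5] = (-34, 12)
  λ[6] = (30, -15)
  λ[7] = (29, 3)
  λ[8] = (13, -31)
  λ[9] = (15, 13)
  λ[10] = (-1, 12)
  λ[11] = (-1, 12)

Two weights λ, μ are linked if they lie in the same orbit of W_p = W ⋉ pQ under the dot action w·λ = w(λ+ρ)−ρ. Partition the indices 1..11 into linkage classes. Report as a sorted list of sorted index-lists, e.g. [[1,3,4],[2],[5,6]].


A_2 Cartan matrix, 2 simple roots permuted; ρ=(1,1).

Ā_17 reps of the 11 weights (A_2, coords as presented):

    λ_1 → (3, 1)
    λ_2 → (3, 1)
    λ_3 → (3, 0)
    λ_4 → (0, 13)
    λ_5 → (3, 1)
    λ_6 → (3, 0)
    λ_7 → (0, 13)
    λ_8 → (3, 1)
    λ_9 → (3, 1)
    λ_10 → (0, 13)
    λ_11 → (0, 13)

3 distinct reps among the 11 weights ⇒ 3 W_17-linkage classes:

[[1, 2, 5, 8, 9], [3, 6], [4, 7, 10, 11]]


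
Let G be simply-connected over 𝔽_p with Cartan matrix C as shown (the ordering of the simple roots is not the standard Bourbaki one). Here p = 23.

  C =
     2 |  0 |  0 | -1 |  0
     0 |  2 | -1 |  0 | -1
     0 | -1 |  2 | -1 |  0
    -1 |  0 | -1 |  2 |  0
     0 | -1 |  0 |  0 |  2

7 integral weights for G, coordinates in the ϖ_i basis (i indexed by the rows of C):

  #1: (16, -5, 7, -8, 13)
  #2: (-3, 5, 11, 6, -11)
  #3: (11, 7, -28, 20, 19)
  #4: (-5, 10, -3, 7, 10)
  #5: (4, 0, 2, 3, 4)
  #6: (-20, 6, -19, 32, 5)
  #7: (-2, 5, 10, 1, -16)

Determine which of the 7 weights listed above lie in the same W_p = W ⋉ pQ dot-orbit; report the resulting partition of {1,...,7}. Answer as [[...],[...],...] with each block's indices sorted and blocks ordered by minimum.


Root system A_5: the 5×5 matrix C matches after relabeling.

λ_j+ρ reflected into Ā_23 (⟨·,θ^∨⟩≤23); 5-tuples as given:

  λ_1 → (5, 1, 3, 4, 5) · λ_2 → (0, 4, 8, 5, 4) · λ_3 → (1, 9, 2, 1, 6) · λ_4 → (1, 9, 2, 1, 6) · λ_5 → (5, 1, 3, 4, 5) · λ_6 → (5, 1, 3, 4, 5) · λ_7 → (1, 9, 2, 1, 6)

Partition of {1..7} into 3 W_23-dot-orbits:

[[1, 5, 6], [2], [3, 4, 7]]


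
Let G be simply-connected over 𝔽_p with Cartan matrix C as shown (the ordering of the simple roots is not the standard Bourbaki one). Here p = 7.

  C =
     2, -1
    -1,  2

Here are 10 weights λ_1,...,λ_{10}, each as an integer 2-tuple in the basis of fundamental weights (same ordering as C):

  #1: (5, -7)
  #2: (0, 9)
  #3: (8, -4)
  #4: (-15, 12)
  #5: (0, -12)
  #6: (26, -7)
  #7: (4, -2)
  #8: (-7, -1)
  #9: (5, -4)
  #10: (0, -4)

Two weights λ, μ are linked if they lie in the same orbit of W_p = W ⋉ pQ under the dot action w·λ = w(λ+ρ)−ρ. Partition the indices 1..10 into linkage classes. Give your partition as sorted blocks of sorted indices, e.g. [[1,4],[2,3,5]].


Type A_2, rank 2, |W|=6; reorder rows/cols to standard.

Folding the 10 weights λ_j+ρ into Ā_7 (reps in the given 2-coord order):

  λ_1 → (0, 6)
  λ_2 → (3, 3)
  λ_3 → (4, 1)
  λ_4 → (0, 6)
  λ_5 → (3, 3)
  λ_6 → (0, 6)
  λ_7 → (4, 1)
  λ_8 → (0, 6)
  λ_9 → (3, 3)
  λ_10 → (2, 1)

Partition of {1..10} into 4 W_7-dot-orbits:

[[1, 4, 6, 8], [2, 5, 9], [3, 7], [10]]


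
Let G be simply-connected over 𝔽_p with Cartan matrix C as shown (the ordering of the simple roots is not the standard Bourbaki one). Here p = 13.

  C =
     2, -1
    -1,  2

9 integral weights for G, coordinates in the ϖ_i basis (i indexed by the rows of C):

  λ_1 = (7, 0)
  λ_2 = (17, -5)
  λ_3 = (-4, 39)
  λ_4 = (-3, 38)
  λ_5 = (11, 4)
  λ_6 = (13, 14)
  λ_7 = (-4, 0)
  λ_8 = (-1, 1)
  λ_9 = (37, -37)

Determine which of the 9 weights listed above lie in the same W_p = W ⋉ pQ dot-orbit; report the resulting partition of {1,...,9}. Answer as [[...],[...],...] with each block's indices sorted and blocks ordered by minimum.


Root system A_2: the 2×2 matrix C matches after relabeling.

λ_j+ρ reflected into Ā_13 (⟨·,θ^∨⟩≤13); 2-tuples as given:

    [1] (8, 1)
    [2] (8, 1)
    [3] (1, 2)
    [4] (0, 2)
    [5] (8, 1)
    [6] (1, 2)
    [7] (1, 2)
    [8] (0, 2)
    [9] (1, 2)

The 9 indices split into 3 linkage classes (same alcove rep ⇔ same W_13-dot-orbit):

[[1, 2, 5], [3, 6, 7, 9], [4, 8]]


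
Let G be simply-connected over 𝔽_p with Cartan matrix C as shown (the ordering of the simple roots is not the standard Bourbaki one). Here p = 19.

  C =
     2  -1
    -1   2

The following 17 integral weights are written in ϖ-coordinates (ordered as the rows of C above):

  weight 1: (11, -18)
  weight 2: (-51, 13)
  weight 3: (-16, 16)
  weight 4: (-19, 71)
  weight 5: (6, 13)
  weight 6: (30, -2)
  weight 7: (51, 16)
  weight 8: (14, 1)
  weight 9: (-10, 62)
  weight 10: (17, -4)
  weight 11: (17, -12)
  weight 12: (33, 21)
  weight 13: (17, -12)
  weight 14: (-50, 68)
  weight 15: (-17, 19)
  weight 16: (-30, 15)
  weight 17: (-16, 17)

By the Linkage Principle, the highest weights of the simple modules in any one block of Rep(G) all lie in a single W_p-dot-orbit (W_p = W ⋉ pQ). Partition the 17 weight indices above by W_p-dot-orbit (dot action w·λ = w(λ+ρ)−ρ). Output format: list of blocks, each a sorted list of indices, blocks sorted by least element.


Dynkin diagram of C (from the 2 off-diagonal −1 entries): A_2.

Ā_19 reps of the 17 weights (A_2, coords as presented):

  λ_1 → (5, 12)
  λ_2 → (5, 12)
  λ_3 → (15, 2)
  λ_4 → (15, 3)
  λ_5 → (5, 12)
  λ_6 → (7, 11)
  λ_7 → (5, 12)
  λ_8 → (15, 2)
  λ_9 → (6, 3)
  λ_10 → (15, 3)
  λ_11 → (7, 11)
  λ_12 → (15, 3)
  λ_13 → (7, 11)
  λ_14 → (7, 11)
  λ_15 → (15, 3)
  λ_16 → (6, 3)
  λ_17 → (15, 3)

Partition of {1..17} into 5 W_19-dot-orbits:

[[1, 2, 5, 7], [3, 8], [4, 10, 12, 15, 17], [6, 11, 13, 14], [9, 16]]


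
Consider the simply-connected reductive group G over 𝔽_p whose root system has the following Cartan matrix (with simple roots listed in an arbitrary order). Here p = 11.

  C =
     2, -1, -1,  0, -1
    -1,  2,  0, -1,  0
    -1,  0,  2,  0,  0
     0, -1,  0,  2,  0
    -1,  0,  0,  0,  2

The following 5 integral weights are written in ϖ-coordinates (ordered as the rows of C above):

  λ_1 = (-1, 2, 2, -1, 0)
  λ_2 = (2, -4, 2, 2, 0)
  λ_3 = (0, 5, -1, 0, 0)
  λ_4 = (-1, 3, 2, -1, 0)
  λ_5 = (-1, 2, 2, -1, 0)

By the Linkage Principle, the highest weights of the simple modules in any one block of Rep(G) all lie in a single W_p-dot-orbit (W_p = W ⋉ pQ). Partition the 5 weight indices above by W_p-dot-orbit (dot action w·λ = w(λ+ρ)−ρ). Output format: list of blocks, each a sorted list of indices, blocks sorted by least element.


Type D_5, rank 5, |W|=1920; reorder rows/cols to standard.

Folding the 5 weights λ_j+ρ into Ā_11 (reps in the given 5-coord order):

    λ_1+ρ ↦ (0, 3, 3, 0, 1)
    λ_2+ρ ↦ (0, 3, 3, 0, 1)
    λ_3+ρ ↦ (1, 1, 0, 1, 1)
    λ_4+ρ ↦ (0, 3, 3, 0, 1)
    λ_5+ρ ↦ (0, 3, 3, 0, 1)

Partition of {1..5} into 2 W_11-dot-orbits:

[[1, 2, 4, 5], [3]]


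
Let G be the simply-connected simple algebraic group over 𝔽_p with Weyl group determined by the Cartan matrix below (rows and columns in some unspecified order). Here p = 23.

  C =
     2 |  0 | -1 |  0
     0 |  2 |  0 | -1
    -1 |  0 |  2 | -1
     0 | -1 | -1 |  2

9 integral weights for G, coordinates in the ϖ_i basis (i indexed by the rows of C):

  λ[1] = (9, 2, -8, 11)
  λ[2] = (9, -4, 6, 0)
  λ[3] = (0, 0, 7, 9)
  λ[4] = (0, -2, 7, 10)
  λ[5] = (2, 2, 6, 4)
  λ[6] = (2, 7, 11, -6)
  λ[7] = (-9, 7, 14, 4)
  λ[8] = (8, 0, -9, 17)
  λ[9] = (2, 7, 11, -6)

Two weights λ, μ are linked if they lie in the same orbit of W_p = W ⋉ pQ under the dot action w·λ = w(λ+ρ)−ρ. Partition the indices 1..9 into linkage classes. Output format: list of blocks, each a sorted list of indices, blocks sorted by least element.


A_4 Cartan matrix, 4 simple roots permuted; ρ=(1,1,1,1).

W_23-reps of the 9 weights in Ā_23 (same 4-coord order as C):

  [1] (3, 3, 7, 5);  [2] (10, 1, 5, 2);  [3] (1, 1, 8, 10);  [4] (1, 1, 8, 10);  [5] (3, 3, 7, 5);  [6] (3, 3, 7, 5);  [7] (3, 3, 7, 5);  [8] (1, 1, 8, 10);  [9] (3, 3, 7, 5)

These 9 weights hit 3 W_23-dot-orbits; sizes (5, 1, 3):

[[1, 5, 6, 7, 9], [2], [3, 4, 8]]


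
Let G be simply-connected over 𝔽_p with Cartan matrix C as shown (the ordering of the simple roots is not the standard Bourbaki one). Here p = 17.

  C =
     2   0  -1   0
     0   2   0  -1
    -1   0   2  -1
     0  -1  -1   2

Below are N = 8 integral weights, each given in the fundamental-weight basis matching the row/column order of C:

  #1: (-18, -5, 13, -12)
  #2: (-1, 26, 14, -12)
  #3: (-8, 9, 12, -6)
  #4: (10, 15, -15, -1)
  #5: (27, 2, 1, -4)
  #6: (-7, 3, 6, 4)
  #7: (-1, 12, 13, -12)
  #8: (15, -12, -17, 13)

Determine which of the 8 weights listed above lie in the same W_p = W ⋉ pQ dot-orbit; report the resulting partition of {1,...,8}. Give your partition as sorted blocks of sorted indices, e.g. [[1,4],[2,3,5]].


A_4 Cartan matrix, 4 simple roots permuted; ρ=(1,1,1,1).

W_17-reps of the 8 weights in Ā_17 (same 4-coord order as C):

  [1] (0, 2, 3, 11)
  [2] (4, 2, 10, 1)
  [3] (6, 4, 1, 5)
  [4] (0, 2, 3, 11)
  [5] (4, 2, 10, 1)
  [6] (6, 4, 1, 5)
  [7] (0, 2, 3, 11)
  [8] (0, 2, 3, 11)

These 8 weights hit 3 W_17-dot-orbits; sizes (4, 2, 2):

[[1, 4, 7, 8], [2, 5], [3, 6]]


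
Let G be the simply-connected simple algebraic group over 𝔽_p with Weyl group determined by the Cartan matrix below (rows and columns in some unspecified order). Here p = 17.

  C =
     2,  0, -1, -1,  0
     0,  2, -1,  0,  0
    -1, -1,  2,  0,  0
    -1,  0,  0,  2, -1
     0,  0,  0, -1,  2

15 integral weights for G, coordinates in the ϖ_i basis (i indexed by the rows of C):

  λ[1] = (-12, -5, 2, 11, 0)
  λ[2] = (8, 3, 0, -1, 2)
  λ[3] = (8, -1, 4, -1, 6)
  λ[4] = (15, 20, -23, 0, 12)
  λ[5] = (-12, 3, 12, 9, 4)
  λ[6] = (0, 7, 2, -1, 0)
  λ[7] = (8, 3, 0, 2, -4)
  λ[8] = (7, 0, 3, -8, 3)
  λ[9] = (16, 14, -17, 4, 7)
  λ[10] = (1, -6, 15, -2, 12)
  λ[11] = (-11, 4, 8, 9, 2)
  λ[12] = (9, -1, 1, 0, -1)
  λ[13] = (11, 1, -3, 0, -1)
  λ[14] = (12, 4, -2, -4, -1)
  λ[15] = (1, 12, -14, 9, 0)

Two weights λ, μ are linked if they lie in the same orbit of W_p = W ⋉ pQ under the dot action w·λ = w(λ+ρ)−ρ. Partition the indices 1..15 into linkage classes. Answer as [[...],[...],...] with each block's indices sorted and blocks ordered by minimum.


Dynkin diagram of C (from the 8 off-diagonal −1 entries): A_5.

λ_j+ρ reflected into Ā_17 (⟨·,θ^∨⟩≤17); 5-tuples as given:

  λ_1+ρ ↦ (1, 8, 3, 0, 1) · λ_2+ρ ↦ (9, 4, 1, 0, 3) · λ_3+ρ ↦ (9, 4, 1, 0, 3) · λ_4+ρ ↦ (1, 8, 3, 0, 1) · λ_5+ρ ↦ (10, 0, 2, 1, 0) · λ_6+ρ ↦ (1, 8, 3, 0, 1) · λ_7+ρ ↦ (9, 4, 1, 0, 3) · λ_8+ρ ↦ (1, 1, 4, 4, 3) · λ_9+ρ ↦ (1, 8, 3, 0, 1) · λ_10+ρ ↦ (1, 8, 3, 0, 1) · λ_11+ρ ↦ (9, 4, 1, 0, 3) · λ_12+ρ ↦ (10, 0, 2, 1, 0) · λ_13+ρ ↦ (10, 0, 2, 1, 0) · λ_14+ρ ↦ (9, 4, 1, 0, 3) · λ_15+ρ ↦ (10, 0, 2, 1, 0)

The 15 indices split into 4 linkage classes (same alcove rep ⇔ same W_17-dot-orbit):

[[1, 4, 6, 9, 10], [2, 3, 7, 11, 14], [5, 12, 13, 15], [8]]


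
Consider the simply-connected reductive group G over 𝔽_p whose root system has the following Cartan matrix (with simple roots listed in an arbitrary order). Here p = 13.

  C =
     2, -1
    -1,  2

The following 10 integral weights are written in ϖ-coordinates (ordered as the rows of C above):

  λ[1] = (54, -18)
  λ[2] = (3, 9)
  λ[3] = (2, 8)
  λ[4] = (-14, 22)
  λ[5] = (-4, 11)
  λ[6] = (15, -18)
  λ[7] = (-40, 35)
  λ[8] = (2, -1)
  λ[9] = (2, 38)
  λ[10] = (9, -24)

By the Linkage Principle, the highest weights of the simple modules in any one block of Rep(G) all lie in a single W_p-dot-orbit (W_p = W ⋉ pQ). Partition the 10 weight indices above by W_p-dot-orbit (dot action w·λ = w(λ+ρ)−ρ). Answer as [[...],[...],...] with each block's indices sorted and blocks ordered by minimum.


Cartan matrix: type A_2 (|W|=6); un-permuting the 2 rows.

Ā_13 reps of the 10 weights (A_2, coords as presented):

    λ_1 → (3, 9)
    λ_2 → (3, 9)
    λ_3 → (3, 9)
    λ_4 → (3, 0)
    λ_5 → (3, 9)
    λ_6 → (3, 9)
    λ_7 → (3, 0)
    λ_8 → (3, 0)
    λ_9 → (3, 0)
    λ_10 → (3, 0)

Partition of {1..10} into 2 W_13-dot-orbits:

[[1, 2, 3, 5, 6], [4, 7, 8, 9, 10]]


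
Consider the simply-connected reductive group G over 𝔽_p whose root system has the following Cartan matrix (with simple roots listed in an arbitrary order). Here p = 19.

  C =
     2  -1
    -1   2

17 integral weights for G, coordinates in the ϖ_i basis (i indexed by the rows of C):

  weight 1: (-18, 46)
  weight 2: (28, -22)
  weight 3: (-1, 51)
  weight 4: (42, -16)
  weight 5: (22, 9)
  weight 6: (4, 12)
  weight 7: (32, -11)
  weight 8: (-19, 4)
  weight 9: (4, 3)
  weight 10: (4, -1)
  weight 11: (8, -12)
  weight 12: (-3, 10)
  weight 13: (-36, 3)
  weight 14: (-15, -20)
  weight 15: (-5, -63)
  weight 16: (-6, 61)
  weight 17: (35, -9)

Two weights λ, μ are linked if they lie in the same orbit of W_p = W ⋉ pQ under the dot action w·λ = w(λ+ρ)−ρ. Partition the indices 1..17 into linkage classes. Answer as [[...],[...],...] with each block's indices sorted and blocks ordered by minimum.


Dynkin diagram of C (from the 2 off-diagonal −1 entries): A_2.

Ā_19 reps of the 17 weights (A_2, coords as presented):

  λ_1+ρ ↦ (2, 9)
  λ_2+ρ ↦ (2, 9)
  λ_3+ρ ↦ (5, 0)
  λ_4+ρ ↦ (5, 4)
  λ_5+ρ ↦ (5, 4)
  λ_6+ρ ↦ (5, 13)
  λ_7+ρ ↦ (5, 4)
  λ_8+ρ ↦ (5, 13)
  λ_9+ρ ↦ (5, 4)
  λ_10+ρ ↦ (5, 0)
  λ_11+ρ ↦ (2, 9)
  λ_12+ρ ↦ (2, 9)
  λ_13+ρ ↦ (12, 3)
  λ_14+ρ ↦ (5, 0)
  λ_15+ρ ↦ (5, 4)
  λ_16+ρ ↦ (5, 0)
  λ_17+ρ ↦ (2, 9)

Linkage partition of the 17 weights (5 classes, p=19):

[[1, 2, 11, 12, 17], [3, 10, 14, 16], [4, 5, 7, 9, 15], [6, 8], [13]]


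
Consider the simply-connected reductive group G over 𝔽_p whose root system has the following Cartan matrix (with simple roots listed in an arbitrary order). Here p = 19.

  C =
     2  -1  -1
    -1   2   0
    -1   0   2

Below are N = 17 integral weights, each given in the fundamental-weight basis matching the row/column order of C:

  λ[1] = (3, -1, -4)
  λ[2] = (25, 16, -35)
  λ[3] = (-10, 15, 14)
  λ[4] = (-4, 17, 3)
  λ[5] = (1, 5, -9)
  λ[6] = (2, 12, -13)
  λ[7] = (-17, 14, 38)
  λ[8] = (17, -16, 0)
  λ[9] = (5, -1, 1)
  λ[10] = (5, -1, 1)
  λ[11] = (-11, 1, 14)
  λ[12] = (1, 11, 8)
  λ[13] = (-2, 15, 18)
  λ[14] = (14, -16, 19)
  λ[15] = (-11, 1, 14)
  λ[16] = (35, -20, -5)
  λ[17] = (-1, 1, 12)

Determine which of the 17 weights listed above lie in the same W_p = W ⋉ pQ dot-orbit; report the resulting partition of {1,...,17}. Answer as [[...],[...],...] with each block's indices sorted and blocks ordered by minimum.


Root system A_3: the 3×3 matrix C matches after relabeling.

W_19-reps of the 17 weights in Ā_19 (same 3-coord order as C):

  λ_1+ρ ↦ (1, 0, 3) · λ_2+ρ ↦ (2, 8, 5) · λ_3+ρ ↦ (9, 4, 3) · λ_4+ρ ↦ (3, 15, 1) · λ_5+ρ ↦ (6, 0, 2) · λ_6+ρ ↦ (9, 4, 3) · λ_7+ρ ↦ (3, 15, 1) · λ_8+ρ ↦ (3, 15, 1) · λ_9+ρ ↦ (6, 0, 2) · λ_10+ρ ↦ (6, 0, 2) · λ_11+ρ ↦ (2, 8, 5) · λ_12+ρ ↦ (2, 8, 5) · λ_13+ρ ↦ (1, 0, 3) · λ_14+ρ ↦ (1, 0, 3) · λ_15+ρ ↦ (2, 8, 5) · λ_16+ρ ↦ (0, 2, 13) · λ_17+ρ ↦ (0, 2, 13)

6 distinct reps among the 17 weights ⇒ 6 W_19-linkage classes:

[[1, 13, 14], [2, 11, 12, 15], [3, 6], [4, 7, 8], [5, 9, 10], [16, 17]]


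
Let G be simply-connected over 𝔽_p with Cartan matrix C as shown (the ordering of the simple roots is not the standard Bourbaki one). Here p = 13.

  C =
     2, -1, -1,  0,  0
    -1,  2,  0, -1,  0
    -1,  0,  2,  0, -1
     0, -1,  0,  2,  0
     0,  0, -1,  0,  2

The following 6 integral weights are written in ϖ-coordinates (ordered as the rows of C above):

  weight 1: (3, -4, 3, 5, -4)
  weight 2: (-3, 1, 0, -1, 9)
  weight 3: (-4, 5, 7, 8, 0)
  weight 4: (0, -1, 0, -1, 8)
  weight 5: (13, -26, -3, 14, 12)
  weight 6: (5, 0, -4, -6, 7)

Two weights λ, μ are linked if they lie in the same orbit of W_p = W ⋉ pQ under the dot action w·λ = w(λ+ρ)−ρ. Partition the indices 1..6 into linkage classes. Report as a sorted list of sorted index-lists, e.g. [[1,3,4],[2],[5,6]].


A_5 Cartan matrix, 5 simple roots permuted; ρ=(1,1,1,1,1).

λ_j+ρ reflected into Ā_13 (⟨·,θ^∨⟩≤13); 5-tuples as given:

  1: (1, 3, 1, 3, 3)
  2: (1, 0, 1, 0, 9)
  3: (1, 3, 2, 1, 5)
  4: (1, 0, 1, 0, 9)
  5: (1, 0, 1, 0, 9)
  6: (1, 3, 2, 1, 5)

Partition of {1..6} into 3 W_13-dot-orbits:

[[1], [2, 4, 5], [3, 6]]


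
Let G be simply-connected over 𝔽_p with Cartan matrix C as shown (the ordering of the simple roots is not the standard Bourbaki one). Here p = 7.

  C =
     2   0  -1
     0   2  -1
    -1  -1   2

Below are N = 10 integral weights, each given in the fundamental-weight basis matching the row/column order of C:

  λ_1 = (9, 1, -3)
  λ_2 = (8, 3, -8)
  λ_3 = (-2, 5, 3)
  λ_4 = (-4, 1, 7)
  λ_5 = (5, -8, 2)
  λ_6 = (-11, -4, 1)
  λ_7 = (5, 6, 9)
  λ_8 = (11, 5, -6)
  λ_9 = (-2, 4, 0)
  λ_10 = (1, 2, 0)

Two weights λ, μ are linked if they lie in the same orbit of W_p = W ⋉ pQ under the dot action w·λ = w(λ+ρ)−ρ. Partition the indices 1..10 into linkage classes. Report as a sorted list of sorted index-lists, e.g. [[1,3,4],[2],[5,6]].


Dynkin diagram of C (from the 4 off-diagonal −1 entries): A_3.

Each λ_j+ρ reduced to Ā_7; 3-tuples below use C's row order:

    λ_1+ρ ↦ (4, 2, 1)
    λ_2+ρ ↦ (0, 1, 4)
    λ_3+ρ ↦ (2, 3, 1)
    λ_4+ρ ↦ (0, 1, 4)
    λ_5+ρ ↦ (0, 1, 4)
    λ_6+ρ ↦ (2, 3, 1)
    λ_7+ρ ↦ (0, 1, 4)
    λ_8+ρ ↦ (1, 5, 0)
    λ_9+ρ ↦ (1, 5, 0)
    λ_10+ρ ↦ (2, 3, 1)

4 distinct reps among the 10 weights ⇒ 4 W_7-linkage classes:

[[1], [2, 4, 5, 7], [3, 6, 10], [8, 9]]


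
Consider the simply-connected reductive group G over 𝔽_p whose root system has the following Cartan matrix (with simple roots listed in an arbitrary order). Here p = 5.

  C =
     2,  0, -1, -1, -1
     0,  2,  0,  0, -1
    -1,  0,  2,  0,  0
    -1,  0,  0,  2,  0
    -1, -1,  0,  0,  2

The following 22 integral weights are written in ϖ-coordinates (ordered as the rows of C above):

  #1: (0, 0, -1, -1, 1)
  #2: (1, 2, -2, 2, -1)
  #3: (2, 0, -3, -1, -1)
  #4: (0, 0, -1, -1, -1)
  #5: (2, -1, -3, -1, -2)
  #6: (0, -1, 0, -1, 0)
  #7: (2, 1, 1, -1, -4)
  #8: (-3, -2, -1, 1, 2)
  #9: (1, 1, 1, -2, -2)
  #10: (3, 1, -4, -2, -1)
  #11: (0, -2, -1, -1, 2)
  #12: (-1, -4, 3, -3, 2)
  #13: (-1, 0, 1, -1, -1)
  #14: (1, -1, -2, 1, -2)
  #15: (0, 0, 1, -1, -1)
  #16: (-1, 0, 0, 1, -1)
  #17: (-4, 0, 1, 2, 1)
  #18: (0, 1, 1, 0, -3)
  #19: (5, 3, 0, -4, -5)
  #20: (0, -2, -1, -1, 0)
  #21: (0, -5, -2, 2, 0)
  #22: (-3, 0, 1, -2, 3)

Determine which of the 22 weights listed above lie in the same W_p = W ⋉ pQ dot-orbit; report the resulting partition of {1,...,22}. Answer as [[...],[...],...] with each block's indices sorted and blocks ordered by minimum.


Root system D_5: the 5×5 matrix C matches after relabeling.

W_5-reps of the 22 weights in Ā_5 (same 5-coord order as C):

  λ_1+ρ ↦ (1, 1, 0, 0, 0) · λ_2+ρ ↦ (1, 1, 2, 0, 0) · λ_3+ρ ↦ (1, 1, 2, 0, 0) · λ_4+ρ ↦ (1, 1, 0, 0, 0) · λ_5+ρ ↦ (0, 1, 2, 0, 0) · λ_6+ρ ↦ (1, 0, 1, 0, 1) · λ_7+ρ ↦ (0, 1, 2, 0, 0) · λ_8+ρ ↦ (0, 1, 2, 0, 0) · λ_9+ρ ↦ (0, 1, 2, 1, 0) · λ_10+ρ ↦ (1, 1, 2, 0, 0) · λ_11+ρ ↦ (1, 1, 0, 0, 0) · λ_12+ρ ↦ (0, 1, 2, 0, 0) · λ_13+ρ ↦ (0, 1, 2, 0, 0) · λ_14+ρ ↦ (0, 1, 1, 2, 0) · λ_15+ρ ↦ (1, 1, 2, 0, 0) · λ_16+ρ ↦ (0, 1, 1, 2, 0) · λ_17+ρ ↦ (1, 0, 1, 0, 1) · λ_18+ρ ↦ (1, 0, 1, 0, 1) · λ_19+ρ ↦ (1, 1, 0, 0, 0) · λ_20+ρ ↦ (1, 1, 0, 0, 0) · λ_21+ρ ↦ (1, 1, 2, 0, 0) · λ_22+ρ ↦ (0, 1, 1, 2, 0)

6 distinct reps among the 22 weights ⇒ 6 W_5-linkage classes:

[[1, 4, 11, 19, 20], [2, 3, 10, 15, 21], [5, 7, 8, 12, 13], [6, 17, 18], [9], [14, 16, 22]]


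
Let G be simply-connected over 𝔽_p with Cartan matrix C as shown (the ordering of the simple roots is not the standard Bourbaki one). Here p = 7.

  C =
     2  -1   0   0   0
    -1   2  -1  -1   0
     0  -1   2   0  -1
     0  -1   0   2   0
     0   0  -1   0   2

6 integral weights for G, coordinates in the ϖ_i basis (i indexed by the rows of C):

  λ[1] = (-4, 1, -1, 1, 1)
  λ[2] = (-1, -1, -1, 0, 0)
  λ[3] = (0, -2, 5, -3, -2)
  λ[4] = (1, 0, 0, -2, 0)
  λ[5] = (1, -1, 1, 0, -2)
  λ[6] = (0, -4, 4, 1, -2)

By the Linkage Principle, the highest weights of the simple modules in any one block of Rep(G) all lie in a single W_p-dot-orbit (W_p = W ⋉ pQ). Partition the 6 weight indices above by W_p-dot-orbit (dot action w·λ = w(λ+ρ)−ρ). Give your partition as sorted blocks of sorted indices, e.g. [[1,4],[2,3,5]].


Type D_5, rank 5, |W|=1920; reorder rows/cols to standard.

λ_j+ρ reflected into Ā_7 (⟨·,θ^∨⟩≤7); 5-tuples as given:

  1: (2, 0, 1, 1, 1)
  2: (0, 0, 0, 1, 1)
  3: (2, 0, 1, 1, 1)
  4: (2, 0, 1, 1, 1)
  5: (2, 0, 1, 1, 1)
  6: (2, 0, 1, 1, 1)

The 6 indices split into 2 linkage classes (same alcove rep ⇔ same W_7-dot-orbit):

[[1, 3, 4, 5, 6], [2]]


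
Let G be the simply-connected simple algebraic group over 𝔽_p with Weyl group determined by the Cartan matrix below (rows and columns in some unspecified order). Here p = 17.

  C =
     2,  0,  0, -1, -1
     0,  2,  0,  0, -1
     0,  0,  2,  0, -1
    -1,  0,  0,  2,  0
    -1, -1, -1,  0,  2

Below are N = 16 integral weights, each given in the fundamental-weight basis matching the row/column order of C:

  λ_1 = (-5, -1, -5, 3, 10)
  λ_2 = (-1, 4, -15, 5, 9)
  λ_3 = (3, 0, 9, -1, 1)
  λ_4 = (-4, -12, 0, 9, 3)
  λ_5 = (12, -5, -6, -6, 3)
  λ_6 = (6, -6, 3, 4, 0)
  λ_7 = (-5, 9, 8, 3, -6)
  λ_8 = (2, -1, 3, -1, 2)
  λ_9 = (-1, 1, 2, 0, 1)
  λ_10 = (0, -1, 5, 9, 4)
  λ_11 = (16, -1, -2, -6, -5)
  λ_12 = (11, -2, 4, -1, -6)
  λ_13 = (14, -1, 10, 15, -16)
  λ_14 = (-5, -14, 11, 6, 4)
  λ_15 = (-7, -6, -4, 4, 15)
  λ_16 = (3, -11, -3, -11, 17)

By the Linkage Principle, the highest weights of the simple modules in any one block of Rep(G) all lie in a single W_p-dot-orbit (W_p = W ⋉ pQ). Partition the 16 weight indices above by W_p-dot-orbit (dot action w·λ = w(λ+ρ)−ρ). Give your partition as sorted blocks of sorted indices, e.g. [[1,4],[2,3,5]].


Cartan matrix: type D_5 (|W|=1920); un-permuting the 5 rows.

Ā_17 reps of the 16 weights (D_5, coords as presented):

    λ_1+ρ ↦ (3, 0, 4, 0, 3)
    λ_2+ρ ↦ (0, 1, 10, 2, 0)
    λ_3+ρ ↦ (0, 1, 10, 2, 0)
    λ_4+ρ ↦ (1, 5, 3, 0, 1)
    λ_5+ρ ↦ (0, 1, 0, 5, 4)
    λ_6+ρ ↦ (0, 1, 0, 5, 4)
    λ_7+ρ ↦ (0, 1, 0, 5, 4)
    λ_8+ρ ↦ (3, 0, 4, 0, 3)
    λ_9+ρ ↦ (0, 2, 3, 1, 2)
    λ_10+ρ ↦ (5, 5, 1, 0, 0)
    λ_11+ρ ↦ (0, 1, 0, 5, 4)
    λ_12+ρ ↦ (5, 5, 1, 0, 0)
    λ_13+ρ ↦ (0, 1, 10, 2, 0)
    λ_14+ρ ↦ (0, 1, 0, 5, 4)
    λ_15+ρ ↦ (1, 5, 3, 0, 1)
    λ_16+ρ ↦ (1, 5, 3, 0, 1)

The 16 indices split into 6 linkage classes (same alcove rep ⇔ same W_17-dot-orbit):

[[1, 8], [2, 3, 13], [4, 15, 16], [5, 6, 7, 11, 14], [9], [10, 12]]


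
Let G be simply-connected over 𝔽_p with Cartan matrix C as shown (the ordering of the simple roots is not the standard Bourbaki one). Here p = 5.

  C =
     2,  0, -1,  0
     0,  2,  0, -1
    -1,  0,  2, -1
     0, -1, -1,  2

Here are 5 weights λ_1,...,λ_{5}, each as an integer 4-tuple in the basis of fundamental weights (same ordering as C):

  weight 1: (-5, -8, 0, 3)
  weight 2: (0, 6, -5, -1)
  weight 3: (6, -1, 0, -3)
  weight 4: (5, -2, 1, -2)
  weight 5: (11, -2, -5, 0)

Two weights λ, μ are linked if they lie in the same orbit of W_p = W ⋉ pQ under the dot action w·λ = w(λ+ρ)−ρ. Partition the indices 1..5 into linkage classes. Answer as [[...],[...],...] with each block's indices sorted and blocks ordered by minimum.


Cartan matrix: type A_4 (|W|=120); un-permuting the 4 rows.

λ_j+ρ reflected into Ā_5 (⟨·,θ^∨⟩≤5); 4-tuples as given:

  [1] (0, 1, 1, 2)
  [2] (2, 1, 1, 1)
  [3] (2, 1, 1, 0)
  [4] (2, 1, 1, 0)
  [5] (2, 1, 1, 0)

3 distinct reps among the 5 weights ⇒ 3 W_5-linkage classes:

[[1], [2], [3, 4, 5]]


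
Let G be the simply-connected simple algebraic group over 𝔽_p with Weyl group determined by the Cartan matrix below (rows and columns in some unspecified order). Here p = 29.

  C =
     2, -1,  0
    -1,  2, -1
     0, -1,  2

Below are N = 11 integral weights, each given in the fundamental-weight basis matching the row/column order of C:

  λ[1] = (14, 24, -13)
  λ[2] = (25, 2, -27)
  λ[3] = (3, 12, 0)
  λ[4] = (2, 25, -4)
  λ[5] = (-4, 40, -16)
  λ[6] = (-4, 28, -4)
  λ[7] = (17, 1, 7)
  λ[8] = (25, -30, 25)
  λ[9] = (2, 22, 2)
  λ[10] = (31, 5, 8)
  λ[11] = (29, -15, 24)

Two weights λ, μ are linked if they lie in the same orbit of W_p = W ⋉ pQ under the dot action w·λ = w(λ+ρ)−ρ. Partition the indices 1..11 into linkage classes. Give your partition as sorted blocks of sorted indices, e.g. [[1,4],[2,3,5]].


C ↔ A_3 under row/col permutation; |W(A_3)| = 24.

W_29-reps of the 11 weights in Ā_29 (same 3-coord order as C):

  λ_1 → (4, 13, 1);  λ_2 → (3, 23, 3);  λ_3 → (4, 13, 1);  λ_4 → (3, 23, 3);  λ_5 → (9, 14, 3);  λ_6 → (3, 23, 3);  λ_7 → (18, 2, 8);  λ_8 → (3, 23, 3);  λ_9 → (3, 23, 3);  λ_10 → (11, 3, 6);  λ_11 → (4, 13, 1)

The 11 indices split into 5 linkage classes (same alcove rep ⇔ same W_29-dot-orbit):

[[1, 3, 11], [2, 4, 6, 8, 9], [5], [7], [10]]


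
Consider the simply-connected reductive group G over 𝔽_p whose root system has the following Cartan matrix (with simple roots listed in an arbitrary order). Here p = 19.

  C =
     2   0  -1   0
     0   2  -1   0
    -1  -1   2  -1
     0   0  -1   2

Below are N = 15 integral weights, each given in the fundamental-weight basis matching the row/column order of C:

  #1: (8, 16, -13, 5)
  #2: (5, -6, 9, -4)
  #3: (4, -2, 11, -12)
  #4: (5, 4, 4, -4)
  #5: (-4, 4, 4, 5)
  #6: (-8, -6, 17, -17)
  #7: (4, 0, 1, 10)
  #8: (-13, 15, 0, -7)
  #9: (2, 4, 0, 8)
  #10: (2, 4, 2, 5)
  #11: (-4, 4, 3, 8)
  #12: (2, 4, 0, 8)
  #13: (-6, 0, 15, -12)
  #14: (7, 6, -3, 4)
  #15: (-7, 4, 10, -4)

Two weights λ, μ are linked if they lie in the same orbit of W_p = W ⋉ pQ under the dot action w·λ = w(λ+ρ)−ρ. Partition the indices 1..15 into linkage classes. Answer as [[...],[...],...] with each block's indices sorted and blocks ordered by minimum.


Type D_4, rank 4, |W|=192; reorder rows/cols to standard.

Folding the 15 weights λ_j+ρ into Ā_19 (reps in the given 4-coord order):

  1: (3, 5, 2, 6)
  2: (6, 5, 2, 3)
  3: (5, 1, 0, 11)
  4: (6, 5, 2, 3)
  5: (3, 5, 2, 6)
  6: (3, 5, 2, 6)
  7: (5, 1, 0, 11)
  8: (5, 1, 0, 11)
  9: (3, 5, 1, 9)
  10: (3, 5, 2, 6)
  11: (3, 5, 1, 9)
  12: (3, 5, 1, 9)
  13: (5, 1, 0, 11)
  14: (6, 5, 2, 3)
  15: (6, 5, 2, 3)

Linkage partition of the 15 weights (4 classes, p=19):

[[1, 5, 6, 10], [2, 4, 14, 15], [3, 7, 8, 13], [9, 11, 12]]


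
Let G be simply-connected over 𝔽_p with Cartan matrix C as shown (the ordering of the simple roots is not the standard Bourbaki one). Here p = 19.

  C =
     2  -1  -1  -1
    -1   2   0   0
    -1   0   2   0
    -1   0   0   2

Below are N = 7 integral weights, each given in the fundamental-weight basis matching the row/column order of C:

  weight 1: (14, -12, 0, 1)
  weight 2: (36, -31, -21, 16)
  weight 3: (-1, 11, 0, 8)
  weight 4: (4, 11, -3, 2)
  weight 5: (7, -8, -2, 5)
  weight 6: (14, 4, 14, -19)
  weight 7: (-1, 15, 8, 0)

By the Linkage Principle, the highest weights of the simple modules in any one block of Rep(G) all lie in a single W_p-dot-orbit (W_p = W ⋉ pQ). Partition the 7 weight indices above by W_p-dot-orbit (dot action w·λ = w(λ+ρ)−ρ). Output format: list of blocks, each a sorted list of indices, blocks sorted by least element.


Type D_4, rank 4, |W|=192; reorder rows/cols to standard.

Each λ_j+ρ reduced to Ā_19; 4-tuples below use C's row order:

  λ_1 → (1, 11, 1, 2) · λ_2 → (1, 11, 1, 2) · λ_3 → (1, 9, 2, 6) · λ_4 → (1, 11, 1, 2) · λ_5 → (0, 7, 1, 6) · λ_6 → (1, 11, 1, 2) · λ_7 → (1, 9, 2, 6)

The 7 indices split into 3 linkage classes (same alcove rep ⇔ same W_19-dot-orbit):

[[1, 2, 4, 6], [3, 7], [5]]


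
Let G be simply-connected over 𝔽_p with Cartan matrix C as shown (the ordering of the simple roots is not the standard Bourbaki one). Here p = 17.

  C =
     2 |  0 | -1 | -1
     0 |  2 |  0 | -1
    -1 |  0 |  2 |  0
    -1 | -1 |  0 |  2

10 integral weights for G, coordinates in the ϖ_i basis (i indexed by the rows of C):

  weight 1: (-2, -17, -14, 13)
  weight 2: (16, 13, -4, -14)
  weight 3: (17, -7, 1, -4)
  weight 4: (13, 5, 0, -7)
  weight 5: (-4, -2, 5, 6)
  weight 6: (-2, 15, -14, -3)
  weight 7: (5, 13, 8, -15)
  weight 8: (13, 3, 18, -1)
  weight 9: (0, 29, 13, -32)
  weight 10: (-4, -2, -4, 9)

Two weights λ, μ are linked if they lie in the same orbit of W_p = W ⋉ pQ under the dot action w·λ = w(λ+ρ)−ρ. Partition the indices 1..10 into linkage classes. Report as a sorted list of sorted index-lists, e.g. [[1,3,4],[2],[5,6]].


A_4 Cartan matrix, 4 simple roots permuted; ρ=(1,1,1,1).

Each λ_j+ρ reduced to Ā_17; 4-tuples below use C's row order:

  λ_1 → (1, 0, 2, 13)
  λ_2 → (1, 0, 2, 13)
  λ_3 → (8, 0, 1, 6)
  λ_4 → (8, 0, 1, 6)
  λ_5 → (3, 1, 3, 3)
  λ_6 → (1, 0, 2, 13)
  λ_7 → (8, 0, 1, 6)
  λ_8 → (1, 0, 2, 13)
  λ_9 → (1, 0, 2, 13)
  λ_10 → (3, 1, 3, 3)

3 distinct reps among the 10 weights ⇒ 3 W_17-linkage classes:

[[1, 2, 6, 8, 9], [3, 4, 7], [5, 10]]


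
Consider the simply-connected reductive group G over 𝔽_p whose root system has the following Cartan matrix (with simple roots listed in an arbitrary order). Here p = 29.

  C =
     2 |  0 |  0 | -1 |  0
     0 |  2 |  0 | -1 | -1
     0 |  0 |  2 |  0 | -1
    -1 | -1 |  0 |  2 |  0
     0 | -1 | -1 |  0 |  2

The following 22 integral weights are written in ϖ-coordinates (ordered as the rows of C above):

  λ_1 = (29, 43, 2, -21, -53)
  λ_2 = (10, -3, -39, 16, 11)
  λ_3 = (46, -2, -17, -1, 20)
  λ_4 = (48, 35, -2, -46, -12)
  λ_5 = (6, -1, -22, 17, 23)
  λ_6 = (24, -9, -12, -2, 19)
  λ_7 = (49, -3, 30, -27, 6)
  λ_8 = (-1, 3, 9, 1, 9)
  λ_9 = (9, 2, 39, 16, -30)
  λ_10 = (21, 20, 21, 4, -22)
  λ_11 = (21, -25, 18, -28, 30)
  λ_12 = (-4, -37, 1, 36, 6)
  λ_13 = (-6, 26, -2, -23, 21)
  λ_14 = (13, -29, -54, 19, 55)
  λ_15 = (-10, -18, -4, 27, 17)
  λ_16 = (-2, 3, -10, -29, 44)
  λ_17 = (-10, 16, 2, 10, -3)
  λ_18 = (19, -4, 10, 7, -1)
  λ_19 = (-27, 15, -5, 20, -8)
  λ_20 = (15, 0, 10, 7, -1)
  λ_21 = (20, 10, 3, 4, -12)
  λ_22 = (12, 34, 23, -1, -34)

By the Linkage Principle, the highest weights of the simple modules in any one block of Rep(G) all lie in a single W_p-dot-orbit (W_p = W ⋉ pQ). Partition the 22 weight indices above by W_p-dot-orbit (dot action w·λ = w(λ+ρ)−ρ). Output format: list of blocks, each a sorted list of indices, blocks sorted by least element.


Cartan matrix: type A_5 (|W|=720); un-permuting the 5 rows.

λ_j+ρ reflected into Ā_29 (⟨·,θ^∨⟩≤29); 5-tuples as given:

  1: (3, 15, 1, 5, 4);  2: (9, 15, 1, 2, 2);  3: (9, 1, 4, 8, 0);  4: (9, 1, 4, 8, 0);  5: (13, 0, 1, 5, 3);  6: (9, 1, 4, 8, 0);  7: (2, 0, 19, 5, 2);  8: (0, 4, 10, 2, 10);  9: (9, 15, 1, 2, 2);  10: (2, 0, 19, 5, 2);  11: (2, 0, 19, 5, 2);  12: (2, 0, 19, 5, 2);  13: (2, 0, 19, 5, 2);  14: (3, 15, 1, 5, 4);  15: (9, 15, 1, 2, 2);  16: (9, 1, 4, 8, 0);  17: (9, 15, 1, 2, 2);  18: (13, 0, 1, 5, 3);  19: (13, 0, 1, 5, 3);  20: (9, 1, 4, 8, 0);  21: (13, 0, 1, 5, 3);  22: (0, 4, 10, 2, 10)

Grouping the 22 weights by Ā_29-representative: 6 linkage classes.

[[1, 14], [2, 9, 15, 17], [3, 4, 6, 16, 20], [5, 18, 19, 21], [7, 10, 11, 12, 13], [8, 22]]


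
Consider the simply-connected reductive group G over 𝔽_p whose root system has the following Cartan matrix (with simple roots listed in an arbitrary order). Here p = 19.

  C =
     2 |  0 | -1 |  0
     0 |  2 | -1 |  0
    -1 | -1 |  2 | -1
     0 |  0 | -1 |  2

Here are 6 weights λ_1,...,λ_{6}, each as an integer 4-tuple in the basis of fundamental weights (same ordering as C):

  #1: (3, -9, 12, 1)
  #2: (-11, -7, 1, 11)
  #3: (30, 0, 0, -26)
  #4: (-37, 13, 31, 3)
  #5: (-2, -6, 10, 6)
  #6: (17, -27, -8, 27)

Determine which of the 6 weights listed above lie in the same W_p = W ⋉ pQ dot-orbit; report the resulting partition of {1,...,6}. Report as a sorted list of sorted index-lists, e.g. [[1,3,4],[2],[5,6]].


D_4 Cartan matrix, 4 simple roots permuted; ρ=(1,1,1,1).

Each λ_j+ρ reduced to Ā_19; 4-tuples below use C's row order:

  λ_1+ρ ↦ (4, 8, 0, 2);  λ_2+ρ ↦ (4, 8, 0, 2);  λ_3+ρ ↦ (1, 5, 1, 7);  λ_4+ρ ↦ (4, 8, 0, 2);  λ_5+ρ ↦ (1, 5, 1, 7);  λ_6+ρ ↦ (1, 5, 1, 7)

The 6 indices split into 2 linkage classes (same alcove rep ⇔ same W_19-dot-orbit):

[[1, 2, 4], [3, 5, 6]]


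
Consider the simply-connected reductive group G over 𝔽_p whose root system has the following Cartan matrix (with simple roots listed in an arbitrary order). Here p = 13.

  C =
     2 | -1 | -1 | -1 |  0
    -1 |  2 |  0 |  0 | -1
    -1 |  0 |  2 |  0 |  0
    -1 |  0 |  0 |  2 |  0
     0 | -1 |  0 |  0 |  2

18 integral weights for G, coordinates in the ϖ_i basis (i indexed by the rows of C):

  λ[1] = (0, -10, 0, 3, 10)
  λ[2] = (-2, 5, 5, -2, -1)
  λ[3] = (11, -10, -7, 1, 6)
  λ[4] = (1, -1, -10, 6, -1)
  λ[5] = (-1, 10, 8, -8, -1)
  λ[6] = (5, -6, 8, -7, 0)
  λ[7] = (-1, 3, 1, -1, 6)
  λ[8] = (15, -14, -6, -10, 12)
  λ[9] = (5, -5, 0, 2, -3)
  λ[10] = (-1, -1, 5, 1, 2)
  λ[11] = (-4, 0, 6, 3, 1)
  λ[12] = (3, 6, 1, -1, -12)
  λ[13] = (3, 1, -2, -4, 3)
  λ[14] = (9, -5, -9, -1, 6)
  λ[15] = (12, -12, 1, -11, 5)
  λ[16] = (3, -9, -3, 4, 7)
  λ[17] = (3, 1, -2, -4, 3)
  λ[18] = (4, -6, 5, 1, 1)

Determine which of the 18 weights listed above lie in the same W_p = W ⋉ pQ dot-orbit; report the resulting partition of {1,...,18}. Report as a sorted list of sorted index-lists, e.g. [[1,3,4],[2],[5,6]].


Dynkin diagram of C (from the 8 off-diagonal −1 entries): D_5.

λ_j+ρ reflected into Ā_13 (⟨·,θ^∨⟩≤13); 5-tuples as given:

  [1] (1, 2, 4, 1, 0);  [2] (1, 2, 4, 1, 0);  [3] (1, 1, 3, 1, 1);  [4] (0, 0, 2, 0, 7);  [5] (0, 0, 2, 0, 7);  [6] (1, 2, 4, 1, 0);  [7] (0, 0, 2, 0, 7);  [8] (0, 0, 6, 2, 3);  [9] (0, 2, 1, 3, 4);  [10] (0, 0, 6, 2, 3);  [11] (1, 2, 4, 1, 0);  [12] (0, 0, 2, 0, 7);  [13] (0, 2, 1, 3, 4);  [14] (0, 0, 6, 2, 3);  [15] (0, 0, 6, 2, 3);  [16] (1, 2, 4, 1, 0);  [17] (0, 2, 1, 3, 4);  [18] (0, 0, 6, 2, 3)

Grouping the 18 weights by Ā_13-representative: 5 linkage classes.

[[1, 2, 6, 11, 16], [3], [4, 5, 7, 12], [8, 10, 14, 15, 18], [9, 13, 17]]


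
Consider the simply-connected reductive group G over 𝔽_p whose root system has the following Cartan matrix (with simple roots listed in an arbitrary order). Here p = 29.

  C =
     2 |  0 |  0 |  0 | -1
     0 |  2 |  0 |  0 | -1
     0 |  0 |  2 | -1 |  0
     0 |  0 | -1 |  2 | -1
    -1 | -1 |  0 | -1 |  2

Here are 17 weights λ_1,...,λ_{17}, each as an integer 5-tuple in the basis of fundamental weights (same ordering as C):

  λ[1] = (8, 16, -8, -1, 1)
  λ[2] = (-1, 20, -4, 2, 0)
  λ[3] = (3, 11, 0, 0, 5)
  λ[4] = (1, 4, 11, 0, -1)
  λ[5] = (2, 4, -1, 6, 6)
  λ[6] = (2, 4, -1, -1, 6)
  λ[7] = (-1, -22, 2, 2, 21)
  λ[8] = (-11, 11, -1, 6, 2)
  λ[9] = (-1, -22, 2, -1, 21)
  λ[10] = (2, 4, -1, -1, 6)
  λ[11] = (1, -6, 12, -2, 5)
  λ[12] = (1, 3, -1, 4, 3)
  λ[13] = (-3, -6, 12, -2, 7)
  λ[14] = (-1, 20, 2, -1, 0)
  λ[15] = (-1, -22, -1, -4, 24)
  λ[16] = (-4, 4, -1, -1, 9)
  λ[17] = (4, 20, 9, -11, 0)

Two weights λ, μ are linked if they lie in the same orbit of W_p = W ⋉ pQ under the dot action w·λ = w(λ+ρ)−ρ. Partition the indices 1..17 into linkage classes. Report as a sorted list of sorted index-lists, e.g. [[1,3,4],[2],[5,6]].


Type D_5, rank 5, |W|=1920; reorder rows/cols to standard.

λ_j+ρ reflected into Ā_29 (⟨·,θ^∨⟩≤29); 5-tuples as given:

  λ_1 → (4, 12, 0, 1, 5)
  λ_2 → (0, 21, 3, 0, 1)
  λ_3 → (4, 12, 0, 1, 5)
  λ_4 → (2, 5, 12, 1, 0)
  λ_5 → (3, 5, 0, 0, 7)
  λ_6 → (3, 5, 0, 0, 7)
  λ_7 → (0, 21, 3, 0, 1)
  λ_8 → (3, 5, 0, 0, 7)
  λ_9 → (0, 21, 3, 0, 1)
  λ_10 → (3, 5, 0, 0, 7)
  λ_11 → (2, 5, 12, 1, 0)
  λ_12 → (2, 4, 0, 5, 4)
  λ_13 → (2, 5, 12, 1, 0)
  λ_14 → (0, 21, 3, 0, 1)
  λ_15 → (0, 21, 3, 0, 1)
  λ_16 → (3, 5, 0, 0, 7)
  λ_17 → (4, 12, 0, 1, 5)

These 17 weights hit 5 W_29-dot-orbits; sizes (3, 5, 3, 5, 1):

[[1, 3, 17], [2, 7, 9, 14, 15], [4, 11, 13], [5, 6, 8, 10, 16], [12]]


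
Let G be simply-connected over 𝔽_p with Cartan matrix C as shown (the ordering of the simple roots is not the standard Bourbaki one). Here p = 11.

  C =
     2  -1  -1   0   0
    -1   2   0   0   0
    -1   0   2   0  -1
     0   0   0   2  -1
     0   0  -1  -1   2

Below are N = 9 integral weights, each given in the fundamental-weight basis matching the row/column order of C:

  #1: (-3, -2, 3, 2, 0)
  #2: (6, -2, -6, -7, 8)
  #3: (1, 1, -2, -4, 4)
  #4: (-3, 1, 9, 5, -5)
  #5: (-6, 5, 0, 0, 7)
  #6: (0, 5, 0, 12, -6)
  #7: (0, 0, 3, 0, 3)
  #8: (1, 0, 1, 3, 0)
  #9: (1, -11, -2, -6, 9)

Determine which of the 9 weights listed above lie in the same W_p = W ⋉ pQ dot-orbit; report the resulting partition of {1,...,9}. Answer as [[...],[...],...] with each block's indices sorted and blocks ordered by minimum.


Type A_5, rank 5, |W|=720; reorder rows/cols to standard.

Folding the 9 weights λ_j+ρ into Ā_11 (reps in the given 5-coord order):

  λ_1+ρ ↦ (1, 2, 1, 3, 1)
  λ_2+ρ ↦ (1, 1, 3, 4, 2)
  λ_3+ρ ↦ (1, 2, 1, 3, 1)
  λ_4+ρ ↦ (1, 1, 4, 1, 4)
  λ_5+ρ ↦ (1, 1, 4, 1, 4)
  λ_6+ρ ↦ (1, 2, 1, 3, 1)
  λ_7+ρ ↦ (1, 1, 4, 1, 4)
  λ_8+ρ ↦ (2, 1, 2, 4, 1)
  λ_9+ρ ↦ (1, 1, 4, 1, 4)

Linkage partition of the 9 weights (4 classes, p=11):

[[1, 3, 6], [2], [4, 5, 7, 9], [8]]


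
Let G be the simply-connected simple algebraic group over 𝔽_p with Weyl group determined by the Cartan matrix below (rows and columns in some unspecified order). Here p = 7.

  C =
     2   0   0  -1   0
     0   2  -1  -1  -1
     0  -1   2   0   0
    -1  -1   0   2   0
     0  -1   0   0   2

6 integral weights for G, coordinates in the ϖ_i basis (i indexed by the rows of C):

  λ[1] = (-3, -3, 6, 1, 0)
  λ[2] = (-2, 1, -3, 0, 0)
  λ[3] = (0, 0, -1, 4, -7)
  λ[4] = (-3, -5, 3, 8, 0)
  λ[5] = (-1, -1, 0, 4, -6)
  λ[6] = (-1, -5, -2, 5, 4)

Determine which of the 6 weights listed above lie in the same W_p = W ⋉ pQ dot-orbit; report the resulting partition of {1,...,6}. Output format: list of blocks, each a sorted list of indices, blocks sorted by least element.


D_5 Cartan matrix, 5 simple roots permuted; ρ=(1,1,1,1,1).

λ_j+ρ reflected into Ā_7 (⟨·,θ^∨⟩≤7); 5-tuples as given:

  [1] (0, 1, 4, 0, 0);  [2] (1, 0, 2, 0, 1);  [3] (1, 0, 5, 0, 1);  [4] (1, 0, 2, 0, 1);  [5] (0, 1, 4, 0, 0);  [6] (0, 1, 4, 0, 0)

Partition of {1..6} into 3 W_7-dot-orbits:

[[1, 5, 6], [2, 4], [3]]


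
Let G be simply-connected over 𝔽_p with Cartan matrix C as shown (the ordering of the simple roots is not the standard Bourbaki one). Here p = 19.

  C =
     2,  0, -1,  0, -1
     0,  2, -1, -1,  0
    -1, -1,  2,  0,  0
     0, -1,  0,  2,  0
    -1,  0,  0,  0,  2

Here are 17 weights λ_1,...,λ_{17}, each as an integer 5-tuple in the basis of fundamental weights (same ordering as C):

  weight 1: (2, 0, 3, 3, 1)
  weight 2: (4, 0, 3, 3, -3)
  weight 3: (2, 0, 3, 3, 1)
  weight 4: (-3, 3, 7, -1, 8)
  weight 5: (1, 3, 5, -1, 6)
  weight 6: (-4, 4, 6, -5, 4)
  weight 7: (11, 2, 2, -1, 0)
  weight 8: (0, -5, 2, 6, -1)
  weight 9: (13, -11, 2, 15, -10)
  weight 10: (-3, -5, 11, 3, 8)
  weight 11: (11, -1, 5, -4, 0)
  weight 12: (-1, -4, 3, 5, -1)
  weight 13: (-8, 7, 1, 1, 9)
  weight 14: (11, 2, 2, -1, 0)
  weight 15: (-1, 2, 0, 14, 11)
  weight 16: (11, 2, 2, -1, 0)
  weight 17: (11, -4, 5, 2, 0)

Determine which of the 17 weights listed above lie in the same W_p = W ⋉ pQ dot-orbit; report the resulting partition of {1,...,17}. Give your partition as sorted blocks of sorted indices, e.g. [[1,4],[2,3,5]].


Root system A_5: the 5×5 matrix C matches after relabeling.

Alcove-folded reps (p=19, 17 weights, presented ϖ-order):

    [1] (3, 1, 4, 4, 2)
    [2] (3, 1, 4, 4, 2)
    [3] (3, 1, 4, 4, 2)
    [4] (2, 4, 6, 0, 7)
    [5] (2, 4, 6, 0, 7)
    [6] (3, 1, 4, 4, 2)
    [7] (12, 3, 3, 0, 1)
    [8] (0, 3, 1, 3, 0)
    [9] (2, 3, 5, 2, 3)
    [10] (2, 4, 6, 0, 7)
    [11] (12, 3, 3, 0, 1)
    [12] (0, 3, 1, 3, 0)
    [13] (2, 3, 5, 2, 3)
    [14] (12, 3, 3, 0, 1)
    [15] (0, 3, 1, 3, 0)
    [16] (12, 3, 3, 0, 1)
    [17] (12, 3, 3, 0, 1)

The 17 indices split into 5 linkage classes (same alcove rep ⇔ same W_19-dot-orbit):

[[1, 2, 3, 6], [4, 5, 10], [7, 11, 14, 16, 17], [8, 12, 15], [9, 13]]
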